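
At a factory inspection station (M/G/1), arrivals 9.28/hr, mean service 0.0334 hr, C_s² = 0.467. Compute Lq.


ρ = λ·E[S] = 9.28·0.0334 = 0.3100
Lq = ρ²(1+C_s²)/(2(1−ρ)) = 0.09607·(1+0.467)/(2·0.6900)
= 0.09607·1.4670/1.3801 = 0.10212

Final: 0.10212


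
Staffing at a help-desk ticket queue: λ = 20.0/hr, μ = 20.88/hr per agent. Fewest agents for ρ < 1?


Stability requires cμ > λ ⇔ c > λ/μ.
λ/μ = 20.0/20.88 = 0.9579
Minimum integer c = ⌊0.9579⌋ + 1 = 1
Check: 1·20.88 = 20.88 > 20.0, while 0·20.88 = 0.00 ≤ 20.0

Final: 1 servers


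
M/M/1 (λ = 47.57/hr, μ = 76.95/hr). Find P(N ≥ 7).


ρ = 47.57/76.95 = 0.6182
P(N ≥ n) = ρ^n = 0.6182^7 = 0.034504

Final: 0.034504


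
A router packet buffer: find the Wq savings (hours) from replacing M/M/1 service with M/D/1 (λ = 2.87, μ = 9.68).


ρ = 2.87/9.68 = 0.2965
Wq(M/M/1) = ρ/(μ−λ) = 0.2965/6.81 = 0.04354 hr
Wq(M/D/1) = ρ/(2(μ−λ)) = 0.02177 hr
Savings = 0.04354 − 0.02177 = 0.02177 hr

Final: 0.02177 hr


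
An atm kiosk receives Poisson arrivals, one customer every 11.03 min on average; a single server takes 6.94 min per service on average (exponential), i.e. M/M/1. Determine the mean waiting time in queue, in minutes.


λ = 60/11.03 = 5.4397 /hr
μ = 60/6.94 = 8.6455 /hr
ρ = λ/μ = 5.4397/8.6455 = 0.6292
Wq = ρ/(μ−λ) = 0.6292/(8.6455−5.4397) = 0.19627 hr
In minutes: 0.19627·60 = 11.776 min

Final: 11.776 min


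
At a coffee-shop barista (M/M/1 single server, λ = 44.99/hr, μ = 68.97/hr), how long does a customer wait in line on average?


ρ = 44.99/68.97 = 0.6523
Wq = ρ/(μ−λ) = 0.6523/(68.97 − 44.99) = 0.6523/23.98 = 0.02720 hr

Final: 0.02720 hr


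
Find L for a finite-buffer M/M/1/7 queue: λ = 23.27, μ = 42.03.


ρ = 23.27/42.03 = 0.5537
L = ρ[1 − (K+1)ρ^K + Kρ^(K+1)] / [(1−ρ)(1−ρ^(K+1))]
Numerator: 0.5537·(1 − 8·0.015946 + 7·0.008829) = 0.517239
Denominator: (0.4463)·(0.991171) = 0.442407
L = 0.517239/0.442407 = 1.1691

Final: 1.1691


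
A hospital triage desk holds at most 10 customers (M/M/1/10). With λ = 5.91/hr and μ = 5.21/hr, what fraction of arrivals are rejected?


ρ = λ/μ = 5.91/5.21 = 1.1344
P_K = (1−ρ)ρ^K/(1−ρ^(K+1)) = (-0.1344·3.527748)/(1 − 4.001726)
= -0.473978/-3.001726 = 0.157902

Final: 0.157902


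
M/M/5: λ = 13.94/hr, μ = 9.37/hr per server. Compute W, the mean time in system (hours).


a = 1.4877; ρ = 0.2975; P₀ = 0.225541
Lq = P₀·a^c·ρ/(c!(1−ρ)²) = 0.008260
Wq = Lq/λ = 0.008260/13.94 = 0.0005925 hr
W = Wq + 1/μ = 0.0005925 + 0.10672 = 0.10732 hr

Final: 0.10732 hr


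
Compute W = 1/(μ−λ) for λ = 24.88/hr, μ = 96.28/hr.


W = 1/(μ−λ) = 1/(96.28 − 24.88) = 1/71.40 = 0.01401 hr

Final: 0.01401 hr


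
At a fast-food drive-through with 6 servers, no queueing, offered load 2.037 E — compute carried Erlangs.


B(6,2.037) = 0.013006 (Erlang-B)
Carried load = a(1 − B) = 2.037·(1 − 0.013006) = 2.037·0.986994 = 2.0105 E

Final: 2.0105 Erlangs


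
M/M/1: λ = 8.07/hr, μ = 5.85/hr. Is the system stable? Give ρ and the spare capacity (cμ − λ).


Total capacity cμ = 1·5.85 = 5.85/hr
ρ = λ/(cμ) = 8.07/5.85 = 1.3795
Stable ⇔ ρ < 1: NO
Spare capacity = cμ − λ = 5.85 − 8.07 = -2.22/hr

Final: ρ = 1.3795; unstable; margin = -2.22/hr


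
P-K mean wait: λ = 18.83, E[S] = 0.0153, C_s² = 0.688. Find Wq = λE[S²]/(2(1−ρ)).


ρ = λ·E[S] = 18.83·0.0153 = 0.2881
E[S²] = E[S]²(1+C_s²) = 0.0153²·(1+0.688) = 0.0003951
Wq = λ·E[S²]/(2(1−ρ)) = 18.83·0.0003951/(2·0.7119) = 0.005226 hr

Final: 0.005226 hr


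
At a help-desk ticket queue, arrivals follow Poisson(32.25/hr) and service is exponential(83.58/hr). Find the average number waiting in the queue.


ρ = 32.25/83.58 = 0.3859
Lq = ρ²/(1−ρ) = 0.1489/0.6141 = 0.2424

Final: 0.2424


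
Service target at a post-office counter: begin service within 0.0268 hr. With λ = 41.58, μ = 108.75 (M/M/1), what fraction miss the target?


ρ = 41.58/108.75 = 0.3823
P(Wq > t) = ρ·e^{−(μ−λ)t} = 0.3823·e^{−1.8002}
= 0.3823·0.165273 = 0.063191

Final: 0.063191


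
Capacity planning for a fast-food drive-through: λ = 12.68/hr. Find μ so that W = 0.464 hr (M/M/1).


W = 1/(μ−λ) ⇒ μ − λ = 1/W = 1/0.464 = 2.1552
μ = λ + 1/W = 12.68 + 2.1552 = 14.8352 per hr

Final: 14.8352 /hr


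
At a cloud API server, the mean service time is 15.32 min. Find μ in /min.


μ = 1/(service time) in consistent units.
1 minute = 1 min, so μ = 1/15.32 = 0.06527 per minute

Final: 0.06527 /min


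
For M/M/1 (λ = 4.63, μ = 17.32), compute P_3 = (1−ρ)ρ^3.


ρ = 4.63/17.32 = 0.2673
P_n = (1−ρ)·ρ^n = (1 − 0.2673)·0.2673^3 = 0.7327·0.019103 = 0.013996

Final: 0.013996


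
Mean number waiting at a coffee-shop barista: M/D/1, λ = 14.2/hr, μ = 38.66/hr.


ρ = 14.2/38.66 = 0.3673
M/D/1: Lq = ρ²/(2(1−ρ)) = 0.1349/(2·0.6327) = 0.10662

Final: 0.10662


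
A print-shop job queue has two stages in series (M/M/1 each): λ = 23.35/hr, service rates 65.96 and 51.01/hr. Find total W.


Each node sees arrival rate λ = 23.35/hr (tandem ⇒ throughput preserved).
W₁ = 1/(μ₁−λ) = 1/(65.96−23.35) = 0.02347 hr
W₂ = 1/(μ₂−λ) = 1/(51.01−23.35) = 0.03615 hr
W_total = W₁ + W₂ = 0.02347 + 0.03615 = 0.05962 hr

Final: 0.05962 hr


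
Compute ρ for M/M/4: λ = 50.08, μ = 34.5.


ρ = λ/(cμ) = 50.08/(4·34.5) = 50.08/138.00 = 0.3629

Final: 0.3629


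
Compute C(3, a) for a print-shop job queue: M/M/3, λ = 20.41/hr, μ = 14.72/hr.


a = λ/μ = 1.3865; ρ = a/3 = 0.4622
P₀ = 0.239585 (from M/M/c formula)
C(c,a) = [a^c/(c!(1−ρ))]·P₀ = [2.66567/(6·0.5378)]·0.239585
= 0.82608·0.239585 = 0.197915

Final: 0.197915


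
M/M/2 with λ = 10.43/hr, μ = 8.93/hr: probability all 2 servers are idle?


a = λ/μ = 10.43/8.93 = 1.1680; ρ = a/c = 0.5840
Σ_{k=0}^{1} a^k/k! (terms k=0..1) = 1.00000 + 1.16797 = 2.16797
Tail: a^2/(2!(1−ρ)) = 1.36416/(2·0.4160) = 1.63956
P₀ = 1/(2.16797 + 1.63956) = 1/3.80754 = 0.262637

Final: 0.262637


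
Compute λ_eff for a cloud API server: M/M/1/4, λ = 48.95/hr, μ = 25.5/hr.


ρ = 1.9196; P_K = (1−ρ)ρ^4/(1−ρ^5) = 0.498173
λ_eff = λ(1 − P_K) = 48.95·(1 − 0.498173) = 48.95·0.501827 = 24.5644 /hr

Final: 24.5644 /hr


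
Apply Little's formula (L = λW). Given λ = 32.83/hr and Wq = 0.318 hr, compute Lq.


Lq = λWq = 32.83·0.318 = 10.4399

Final: 10.4399


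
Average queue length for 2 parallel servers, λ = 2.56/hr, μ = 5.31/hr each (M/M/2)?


a = λ/μ = 0.4821; ρ = a/2 = 0.2411
P₀ = 0.611533
Lq = P₀·a^c·ρ / (c!·(1−ρ)²) = 0.611533·0.23243·0.2411/(2·0.57600)
= 0.02974

Final: 0.02974


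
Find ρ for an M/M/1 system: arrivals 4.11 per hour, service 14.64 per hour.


ρ = λ/μ = 4.11/14.64 = 0.2807

Final: 0.2807


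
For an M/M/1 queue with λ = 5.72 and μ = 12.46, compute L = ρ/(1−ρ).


ρ = λ/μ = 5.72/12.46 = 0.4591
L = ρ/(1−ρ) = 0.4591/(1 − 0.4591) = 0.4591/0.5409 = 0.8487

Final: 0.8487


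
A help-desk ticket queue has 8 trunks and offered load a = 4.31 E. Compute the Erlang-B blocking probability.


B(c,a) = (a^c/c!) / Σ_{k=0}^{c} a^k/k!
a^8/8! = 2.953232
Σ terms (k=0..8): 1.00000 + 4.31000 + 9.28805 + 13.34383 + 14.37798 + 12.39382 + 8.90289 + 5.48164 + 2.95323 = 72.051441
B = 2.953232/72.051441 = 0.040988

Final: 0.040988


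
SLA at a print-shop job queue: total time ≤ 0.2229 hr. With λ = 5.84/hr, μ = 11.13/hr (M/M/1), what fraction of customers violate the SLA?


W ~ Exponential(μ−λ) for M/M/1.
μ − λ = 11.13 − 5.84 = 5.2900
P(W > t) = e^{−(μ−λ)t} = e^{−1.1791} = 0.307543

Final: 0.307543


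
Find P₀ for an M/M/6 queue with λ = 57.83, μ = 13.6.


a = λ/μ = 57.83/13.6 = 4.2522; ρ = a/c = 0.7087
Σ_{k=0}^{5} a^k/k! (terms k=0..5) = 1.00000 + 4.25221 + 9.04063 + 12.81420 + 13.62216 + 11.58484 = 52.31404
Tail: a^6/(6!(1−ρ)) = 5911.33679/(720·0.2913) = 28.18475
P₀ = 1/(52.31404 + 28.18475) = 1/80.49879 = 0.012423

Final: 0.012423


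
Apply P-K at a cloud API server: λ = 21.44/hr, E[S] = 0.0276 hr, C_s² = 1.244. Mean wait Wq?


ρ = λ·E[S] = 21.44·0.0276 = 0.5917
E[S²] = E[S]²(1+C_s²) = 0.0276²·(1+1.244) = 0.001709
Wq = λ·E[S²]/(2(1−ρ)) = 21.44·0.001709/(2·0.4083) = 0.04489 hr

Final: 0.04489 hr


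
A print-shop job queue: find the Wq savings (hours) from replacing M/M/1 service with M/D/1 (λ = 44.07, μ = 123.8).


ρ = 44.07/123.8 = 0.3560
Wq(M/M/1) = ρ/(μ−λ) = 0.3560/79.73 = 0.004465 hr
Wq(M/D/1) = ρ/(2(μ−λ)) = 0.002232 hr
Savings = 0.004465 − 0.002232 = 0.002232 hr

Final: 0.002232 hr


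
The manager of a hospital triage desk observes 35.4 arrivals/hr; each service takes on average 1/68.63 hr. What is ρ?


ρ = λ/μ = 35.4/68.63 = 0.5158

Final: 0.5158


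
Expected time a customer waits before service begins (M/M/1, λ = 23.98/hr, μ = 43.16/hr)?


ρ = 23.98/43.16 = 0.5556
Wq = ρ/(μ−λ) = 0.5556/(43.16 − 23.98) = 0.5556/19.18 = 0.02897 hr

Final: 0.02897 hr


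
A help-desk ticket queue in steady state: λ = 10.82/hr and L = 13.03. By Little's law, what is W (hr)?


W = L/λ = 13.03/10.82 = 1.2043 hr

Final: 1.2043 hr


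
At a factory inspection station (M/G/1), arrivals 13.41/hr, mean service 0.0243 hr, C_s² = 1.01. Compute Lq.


ρ = λ·E[S] = 13.41·0.0243 = 0.3259
Lq = ρ²(1+C_s²)/(2(1−ρ)) = 0.1062·(1+1.01)/(2·0.6741)
= 0.1062·2.0100/1.3483 = 0.15830

Final: 0.15830


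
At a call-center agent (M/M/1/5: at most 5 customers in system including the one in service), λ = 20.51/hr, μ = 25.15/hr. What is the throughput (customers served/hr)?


ρ = 0.8155; P_K = (1−ρ)ρ^5/(1−ρ^6) = 0.094277
λ_eff = λ(1 − P_K) = 20.51·(1 − 0.094277) = 20.51·0.905723 = 18.5764 /hr

Final: 18.5764 /hr


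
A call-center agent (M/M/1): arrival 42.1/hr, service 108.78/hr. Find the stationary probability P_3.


ρ = 42.1/108.78 = 0.3870
P_n = (1−ρ)·ρ^n = (1 − 0.3870)·0.3870^3 = 0.6130·0.057969 = 0.035534

Final: 0.035534


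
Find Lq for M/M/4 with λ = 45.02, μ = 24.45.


a = λ/μ = 1.8413; ρ = a/4 = 0.4603
P₀ = 0.154692
Lq = P₀·a^c·ρ / (c!·(1−ρ)²) = 0.154692·11.49493·0.4603/(24·0.29125)
= 0.11710

Final: 0.11710


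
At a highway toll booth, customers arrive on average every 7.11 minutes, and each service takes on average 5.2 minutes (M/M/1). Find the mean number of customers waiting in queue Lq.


λ = 60/7.11 = 8.4388 /hr
μ = 60/5.2 = 11.5385 /hr
ρ = λ/μ = 8.4388/11.5385 = 0.7314
Lq = ρ²/(1−ρ) = 0.5349/0.2686 = 1.9911

Final: 1.9911


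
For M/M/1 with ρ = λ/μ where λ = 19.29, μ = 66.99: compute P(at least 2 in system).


ρ = 19.29/66.99 = 0.2880
P(N ≥ n) = ρ^n = 0.2880^2 = 0.082917

Final: 0.082917


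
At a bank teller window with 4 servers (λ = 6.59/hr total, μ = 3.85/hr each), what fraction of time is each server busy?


ρ = λ/(cμ) = 6.59/(4·3.85) = 6.59/15.40 = 0.4279

Final: 0.4279


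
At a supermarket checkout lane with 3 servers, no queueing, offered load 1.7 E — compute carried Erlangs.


B(3,1.7) = 0.164960 (Erlang-B)
Carried load = a(1 − B) = 1.7·(1 − 0.164960) = 1.7·0.835040 = 1.4196 E

Final: 1.4196 Erlangs


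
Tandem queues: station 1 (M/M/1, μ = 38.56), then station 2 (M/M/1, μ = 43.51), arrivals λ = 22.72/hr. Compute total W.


Each node sees arrival rate λ = 22.72/hr (tandem ⇒ throughput preserved).
W₁ = 1/(μ₁−λ) = 1/(38.56−22.72) = 0.06313 hr
W₂ = 1/(μ₂−λ) = 1/(43.51−22.72) = 0.04810 hr
W_total = W₁ + W₂ = 0.06313 + 0.04810 = 0.11123 hr

Final: 0.11123 hr


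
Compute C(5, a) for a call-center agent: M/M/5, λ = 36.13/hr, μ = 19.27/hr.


a = λ/μ = 1.8749; ρ = a/5 = 0.3750
P₀ = 0.152556 (from M/M/c formula)
C(c,a) = [a^c/(c!(1−ρ))]·P₀ = [23.17028/(120·0.6250)]·0.152556
= 0.30893·0.152556 = 0.047129

Final: 0.047129


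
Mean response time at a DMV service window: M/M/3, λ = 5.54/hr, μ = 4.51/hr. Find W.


a = 1.2284; ρ = 0.4095; P₀ = 0.285229
Lq = P₀·a^c·ρ/(c!(1−ρ)²) = 0.10346
Wq = Lq/λ = 0.10346/5.54 = 0.01867 hr
W = Wq + 1/μ = 0.01867 + 0.22173 = 0.24040 hr

Final: 0.24040 hr


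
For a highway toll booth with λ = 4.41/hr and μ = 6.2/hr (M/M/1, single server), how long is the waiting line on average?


ρ = 4.41/6.2 = 0.7113
Lq = ρ²/(1−ρ) = 0.5059/0.2887 = 1.7524

Final: 1.7524


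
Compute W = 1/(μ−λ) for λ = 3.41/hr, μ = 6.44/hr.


W = 1/(μ−λ) = 1/(6.44 − 3.41) = 1/3.03 = 0.3300 hr

Final: 0.3300 hr


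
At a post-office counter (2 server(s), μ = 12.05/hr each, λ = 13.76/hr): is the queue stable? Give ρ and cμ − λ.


Total capacity cμ = 2·12.05 = 24.10/hr
ρ = λ/(cμ) = 13.76/24.10 = 0.5710
Stable ⇔ ρ < 1: YES
Spare capacity = cμ − λ = 24.10 − 13.76 = 10.34/hr

Final: ρ = 0.5710; stable; margin = 10.34/hr


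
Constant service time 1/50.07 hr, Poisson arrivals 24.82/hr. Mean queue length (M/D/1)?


ρ = 24.82/50.07 = 0.4957
M/D/1: Lq = ρ²/(2(1−ρ)) = 0.2457/(2·0.5043) = 0.24363

Final: 0.24363


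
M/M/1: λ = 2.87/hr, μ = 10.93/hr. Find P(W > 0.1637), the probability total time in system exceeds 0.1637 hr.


W ~ Exponential(μ−λ) for M/M/1.
μ − λ = 10.93 − 2.87 = 8.0600
P(W > t) = e^{−(μ−λ)t} = e^{−1.3194} = 0.267290

Final: 0.267290


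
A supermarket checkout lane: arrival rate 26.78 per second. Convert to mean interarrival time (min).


Mean interarrival time = 1/λ = 1/26.78 second = 0.03734 second
In minutes: 0.03734 × 0.0166667 = 0.0006224 min

Final: 0.0006224 min


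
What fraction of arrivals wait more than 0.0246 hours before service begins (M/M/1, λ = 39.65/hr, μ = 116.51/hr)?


ρ = 39.65/116.51 = 0.3403
P(Wq > t) = ρ·e^{−(μ−λ)t} = 0.3403·e^{−1.8908}
= 0.3403·0.150958 = 0.051373

Final: 0.051373


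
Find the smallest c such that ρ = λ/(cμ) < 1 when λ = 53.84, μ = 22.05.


Stability requires cμ > λ ⇔ c > λ/μ.
λ/μ = 53.84/22.05 = 2.4417
Minimum integer c = ⌊2.4417⌋ + 1 = 3
Check: 3·22.05 = 66.15 > 53.84, while 2·22.05 = 44.10 ≤ 53.84

Final: 3 servers


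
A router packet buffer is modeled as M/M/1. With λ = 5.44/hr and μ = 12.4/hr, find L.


ρ = λ/μ = 5.44/12.4 = 0.4387
L = ρ/(1−ρ) = 0.4387/(1 − 0.4387) = 0.4387/0.5613 = 0.7816

Final: 0.7816


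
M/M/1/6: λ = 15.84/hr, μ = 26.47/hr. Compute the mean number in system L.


ρ = 15.84/26.47 = 0.5984
L = ρ[1 − (K+1)ρ^K + Kρ^(K+1)] / [(1−ρ)(1−ρ^(K+1))]
Numerator: 0.5984·(1 − 7·0.045921 + 6·0.027479) = 0.504721
Denominator: (0.4016)·(0.972521) = 0.390551
L = 0.504721/0.390551 = 1.2923

Final: 1.2923


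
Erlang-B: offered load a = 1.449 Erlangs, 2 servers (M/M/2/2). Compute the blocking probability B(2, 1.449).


B(c,a) = (a^c/c!) / Σ_{k=0}^{c} a^k/k!
a^2/2! = 1.049801
Σ terms (k=0..2): 1.00000 + 1.44900 + 1.04980 = 3.498801
B = 1.049801/3.498801 = 0.300046

Final: 0.300046


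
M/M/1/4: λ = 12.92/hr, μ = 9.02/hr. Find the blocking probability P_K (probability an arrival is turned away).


ρ = λ/μ = 12.92/9.02 = 1.4324
P_K = (1−ρ)ρ^K/(1−ρ^(K+1)) = (-0.4324·4.209436)/(1 − 6.029480)
= -1.820044/-5.029480 = 0.361875

Final: 0.361875


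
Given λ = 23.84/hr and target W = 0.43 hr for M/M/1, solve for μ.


W = 1/(μ−λ) ⇒ μ − λ = 1/W = 1/0.43 = 2.3256
μ = λ + 1/W = 23.84 + 2.3256 = 26.1656 per hr

Final: 26.1656 /hr


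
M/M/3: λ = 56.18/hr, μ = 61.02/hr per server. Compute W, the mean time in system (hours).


a = 0.9207; ρ = 0.3069; P₀ = 0.394918
Lq = P₀·a^c·ρ/(c!(1−ρ)²) = 0.03282
Wq = Lq/λ = 0.03282/56.18 = 0.0005841 hr
W = Wq + 1/μ = 0.0005841 + 0.01639 = 0.01697 hr

Final: 0.01697 hr


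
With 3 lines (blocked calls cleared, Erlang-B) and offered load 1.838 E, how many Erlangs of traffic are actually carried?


B(3,1.838) = 0.186061 (Erlang-B)
Carried load = a(1 − B) = 1.838·(1 − 0.186061) = 1.838·0.813939 = 1.4960 E

Final: 1.4960 Erlangs


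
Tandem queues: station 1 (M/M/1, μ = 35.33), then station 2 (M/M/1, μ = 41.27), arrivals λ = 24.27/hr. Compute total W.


Each node sees arrival rate λ = 24.27/hr (tandem ⇒ throughput preserved).
W₁ = 1/(μ₁−λ) = 1/(35.33−24.27) = 0.09042 hr
W₂ = 1/(μ₂−λ) = 1/(41.27−24.27) = 0.05882 hr
W_total = W₁ + W₂ = 0.09042 + 0.05882 = 0.14924 hr

Final: 0.14924 hr


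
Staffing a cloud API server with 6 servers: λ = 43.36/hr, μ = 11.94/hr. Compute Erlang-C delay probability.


a = λ/μ = 3.6315; ρ = a/6 = 0.6052
P₀ = 0.025134 (from M/M/c formula)
C(c,a) = [a^c/(c!(1−ρ))]·P₀ = [2293.55775/(720·0.3948)]·0.025134
= 8.06963·0.025134 = 0.202823

Final: 0.202823


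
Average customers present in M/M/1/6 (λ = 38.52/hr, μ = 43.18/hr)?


ρ = 38.52/43.18 = 0.8921
L = ρ[1 − (K+1)ρ^K + Kρ^(K+1)] / [(1−ρ)(1−ρ^(K+1))]
Numerator: 0.8921·(1 − 7·0.503990 + 6·0.449599) = 0.151355
Denominator: (0.1079)·(0.550401) = 0.059399
L = 0.151355/0.059399 = 2.5481

Final: 2.5481


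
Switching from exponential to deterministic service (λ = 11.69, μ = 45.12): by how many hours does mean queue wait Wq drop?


ρ = 11.69/45.12 = 0.2591
Wq(M/M/1) = ρ/(μ−λ) = 0.2591/33.43 = 0.007750 hr
Wq(M/D/1) = ρ/(2(μ−λ)) = 0.003875 hr
Savings = 0.007750 − 0.003875 = 0.003875 hr

Final: 0.003875 hr


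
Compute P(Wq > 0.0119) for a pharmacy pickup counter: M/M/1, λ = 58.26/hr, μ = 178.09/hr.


ρ = 58.26/178.09 = 0.3271
P(Wq > t) = ρ·e^{−(μ−λ)t} = 0.3271·e^{−1.4260}
= 0.3271·0.240274 = 0.078603

Final: 0.078603


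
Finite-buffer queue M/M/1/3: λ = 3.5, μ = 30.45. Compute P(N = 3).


ρ = λ/μ = 3.5/30.45 = 0.1149
P_K = (1−ρ)ρ^K/(1−ρ^(K+1)) = (0.8851·0.001519)/(1 − 0.0001746)
= 0.001344/0.999825 = 0.001344

Final: 0.001344


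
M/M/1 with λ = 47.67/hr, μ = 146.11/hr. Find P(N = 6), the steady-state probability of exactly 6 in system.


ρ = 47.67/146.11 = 0.3263
P_n = (1−ρ)·ρ^n = (1 − 0.3263)·0.3263^6 = 0.6737·0.001206 = 0.0008126

Final: 0.0008126


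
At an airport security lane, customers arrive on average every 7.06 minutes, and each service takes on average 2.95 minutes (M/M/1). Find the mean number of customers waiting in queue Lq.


λ = 60/7.06 = 8.4986 /hr
μ = 60/2.95 = 20.3390 /hr
ρ = λ/μ = 8.4986/20.3390 = 0.4178
Lq = ρ²/(1−ρ) = 0.1746/0.5822 = 0.2999

Final: 0.2999


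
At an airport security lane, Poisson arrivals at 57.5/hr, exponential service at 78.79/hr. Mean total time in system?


W = 1/(μ−λ) = 1/(78.79 − 57.5) = 1/21.29 = 0.04697 hr

Final: 0.04697 hr


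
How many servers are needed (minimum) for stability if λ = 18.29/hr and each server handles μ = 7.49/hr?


Stability requires cμ > λ ⇔ c > λ/μ.
λ/μ = 18.29/7.49 = 2.4419
Minimum integer c = ⌊2.4419⌋ + 1 = 3
Check: 3·7.49 = 22.47 > 18.29, while 2·7.49 = 14.98 ≤ 18.29

Final: 3 servers


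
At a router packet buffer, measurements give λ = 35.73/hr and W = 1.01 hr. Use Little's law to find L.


L = λW = 35.73·1.01 = 36.0873

Final: 36.0873


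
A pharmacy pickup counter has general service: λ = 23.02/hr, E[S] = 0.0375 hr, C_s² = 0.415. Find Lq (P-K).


ρ = λ·E[S] = 23.02·0.0375 = 0.8632
Lq = ρ²(1+C_s²)/(2(1−ρ)) = 0.7452·(1+0.415)/(2·0.1368)
= 0.7452·1.4150/0.2735 = 3.85543

Final: 3.85543


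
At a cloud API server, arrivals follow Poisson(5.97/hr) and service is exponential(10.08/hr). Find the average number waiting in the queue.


ρ = 5.97/10.08 = 0.5923
Lq = ρ²/(1−ρ) = 0.3508/0.4077 = 0.8603

Final: 0.8603


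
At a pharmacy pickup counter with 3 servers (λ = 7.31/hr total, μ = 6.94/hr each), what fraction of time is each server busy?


ρ = λ/(cμ) = 7.31/(3·6.94) = 7.31/20.82 = 0.3511

Final: 0.3511


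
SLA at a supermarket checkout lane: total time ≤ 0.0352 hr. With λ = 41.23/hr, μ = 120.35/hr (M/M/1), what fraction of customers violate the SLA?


W ~ Exponential(μ−λ) for M/M/1.
μ − λ = 120.35 − 41.23 = 79.1200
P(W > t) = e^{−(μ−λ)t} = e^{−2.7850} = 0.061728

Final: 0.061728


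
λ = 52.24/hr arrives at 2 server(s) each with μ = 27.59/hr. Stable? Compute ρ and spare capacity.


Total capacity cμ = 2·27.59 = 55.18/hr
ρ = λ/(cμ) = 52.24/55.18 = 0.9467
Stable ⇔ ρ < 1: YES
Spare capacity = cμ − λ = 55.18 − 52.24 = 2.94/hr

Final: ρ = 0.9467; stable; margin = 2.94/hr


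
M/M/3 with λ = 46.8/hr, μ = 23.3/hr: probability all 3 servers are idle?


a = λ/μ = 46.8/23.3 = 2.0086; ρ = a/c = 0.6695
Σ_{k=0}^{2} a^k/k! (terms k=0..2) = 1.00000 + 2.00858 + 2.01720 = 5.02579
Tail: a^3/(3!(1−ρ)) = 8.10345/(6·0.3305) = 4.08680
P₀ = 1/(5.02579 + 4.08680) = 1/9.11259 = 0.109738

Final: 0.109738


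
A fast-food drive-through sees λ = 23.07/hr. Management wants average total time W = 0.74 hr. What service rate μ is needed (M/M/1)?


W = 1/(μ−λ) ⇒ μ − λ = 1/W = 1/0.74 = 1.3514
μ = λ + 1/W = 23.07 + 1.3514 = 24.4214 per hr

Final: 24.4214 /hr


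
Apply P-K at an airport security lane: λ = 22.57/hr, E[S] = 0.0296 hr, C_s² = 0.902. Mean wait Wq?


ρ = λ·E[S] = 22.57·0.0296 = 0.6681
E[S²] = E[S]²(1+C_s²) = 0.0296²·(1+0.902) = 0.001666
Wq = λ·E[S²]/(2(1−ρ)) = 22.57·0.001666/(2·0.3319) = 0.05666 hr

Final: 0.05666 hr


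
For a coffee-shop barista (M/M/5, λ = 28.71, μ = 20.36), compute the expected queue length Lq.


a = λ/μ = 1.4101; ρ = a/5 = 0.2820
P₀ = 0.243836
Lq = P₀·a^c·ρ / (c!·(1−ρ)²) = 0.243836·5.57541·0.2820/(120·0.51549)
= 0.006198

Final: 0.006198


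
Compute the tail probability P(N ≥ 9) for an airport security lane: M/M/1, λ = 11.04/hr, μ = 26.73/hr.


ρ = 11.04/26.73 = 0.4130
P(N ≥ n) = ρ^n = 0.4130^9 = 0.0003497

Final: 0.0003497


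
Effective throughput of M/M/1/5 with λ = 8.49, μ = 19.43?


ρ = 0.4370; P_K = (1−ρ)ρ^5/(1−ρ^6) = 0.009031
λ_eff = λ(1 − P_K) = 8.49·(1 − 0.009031) = 8.49·0.990969 = 8.4133 /hr

Final: 8.4133 /hr


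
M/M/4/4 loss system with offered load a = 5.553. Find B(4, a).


B(c,a) = (a^c/c!) / Σ_{k=0}^{c} a^k/k!
a^4/4! = 39.618630
Σ terms (k=0..4): 1.00000 + 5.55300 + 15.41790 + 28.53854 + 39.61863 = 90.128076
B = 39.618630/90.128076 = 0.439581

Final: 0.439581


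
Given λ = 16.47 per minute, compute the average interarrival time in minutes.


Mean interarrival time = 1/λ = 1/16.47 minute = 0.06072 minute
In minutes: 0.06072 × 1 = 0.06072 min

Final: 0.06072 min


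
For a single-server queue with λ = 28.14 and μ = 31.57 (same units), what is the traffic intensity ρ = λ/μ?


ρ = λ/μ = 28.14/31.57 = 0.8914

Final: 0.8914


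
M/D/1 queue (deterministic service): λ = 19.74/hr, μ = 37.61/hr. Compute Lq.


ρ = 19.74/37.61 = 0.5249
M/D/1: Lq = ρ²/(2(1−ρ)) = 0.2755/(2·0.4751) = 0.28989

Final: 0.28989


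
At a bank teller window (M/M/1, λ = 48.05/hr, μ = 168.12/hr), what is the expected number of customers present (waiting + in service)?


ρ = λ/μ = 48.05/168.12 = 0.2858
L = ρ/(1−ρ) = 0.2858/(1 − 0.2858) = 0.2858/0.7142 = 0.4002

Final: 0.4002


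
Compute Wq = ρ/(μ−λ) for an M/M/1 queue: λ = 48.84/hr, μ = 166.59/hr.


ρ = 48.84/166.59 = 0.2932
Wq = ρ/(μ−λ) = 0.2932/(166.59 − 48.84) = 0.2932/117.75 = 0.002490 hr

Final: 0.002490 hr


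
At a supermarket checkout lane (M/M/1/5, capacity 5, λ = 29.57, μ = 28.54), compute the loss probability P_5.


ρ = λ/μ = 29.57/28.54 = 1.0361
P_K = (1−ρ)ρ^K/(1−ρ^(K+1)) = (-0.03609·1.193952)/(1 − 1.237041)
= -0.043089/-0.237041 = 0.181780

Final: 0.181780


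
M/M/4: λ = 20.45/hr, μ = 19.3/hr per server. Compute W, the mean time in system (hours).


a = 1.0596; ρ = 0.2649; P₀ = 0.345941
Lq = P₀·a^c·ρ/(c!(1−ρ)²) = 0.008907
Wq = Lq/λ = 0.008907/20.45 = 0.0004355 hr
W = Wq + 1/μ = 0.0004355 + 0.05181 = 0.05225 hr

Final: 0.05225 hr


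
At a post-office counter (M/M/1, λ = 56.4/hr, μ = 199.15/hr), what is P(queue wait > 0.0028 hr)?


ρ = 56.4/199.15 = 0.2832
P(Wq > t) = ρ·e^{−(μ−λ)t} = 0.2832·e^{−0.3997}
= 0.2832·0.670521 = 0.189894

Final: 0.189894


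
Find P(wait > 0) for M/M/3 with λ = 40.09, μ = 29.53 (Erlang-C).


a = λ/μ = 1.3576; ρ = a/3 = 0.4525
P₀ = 0.247470 (from M/M/c formula)
C(c,a) = [a^c/(c!(1−ρ))]·P₀ = [2.50218/(6·0.5475)]·0.247470
= 0.76174·0.247470 = 0.188509

Final: 0.188509


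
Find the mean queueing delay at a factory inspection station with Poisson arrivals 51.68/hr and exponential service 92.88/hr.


ρ = 51.68/92.88 = 0.5564
Wq = ρ/(μ−λ) = 0.5564/(92.88 − 51.68) = 0.5564/41.20 = 0.01351 hr

Final: 0.01351 hr


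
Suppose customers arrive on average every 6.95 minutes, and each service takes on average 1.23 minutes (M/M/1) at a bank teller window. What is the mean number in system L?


λ = 60/6.95 = 8.6331 /hr
μ = 60/1.23 = 48.7805 /hr
ρ = λ/μ = 8.6331/48.7805 = 0.1770
L = ρ/(1−ρ) = 0.1770/0.8230 = 0.2150

Final: 0.2150


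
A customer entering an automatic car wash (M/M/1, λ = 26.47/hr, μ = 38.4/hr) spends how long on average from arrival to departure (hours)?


W = 1/(μ−λ) = 1/(38.4 − 26.47) = 1/11.93 = 0.08382 hr

Final: 0.08382 hr


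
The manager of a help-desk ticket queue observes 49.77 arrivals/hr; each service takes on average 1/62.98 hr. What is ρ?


ρ = λ/μ = 49.77/62.98 = 0.7903

Final: 0.7903


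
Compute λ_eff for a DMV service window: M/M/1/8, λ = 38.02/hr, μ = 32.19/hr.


ρ = 1.1811; P_K = (1−ρ)ρ^8/(1−ρ^9) = 0.197490
λ_eff = λ(1 − P_K) = 38.02·(1 − 0.197490) = 38.02·0.802510 = 30.5114 /hr

Final: 30.5114 /hr


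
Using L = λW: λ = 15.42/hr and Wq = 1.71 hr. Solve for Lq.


Lq = λWq = 15.42·1.71 = 26.3682

Final: 26.3682


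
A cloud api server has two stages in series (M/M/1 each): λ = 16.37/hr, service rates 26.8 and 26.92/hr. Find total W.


Each node sees arrival rate λ = 16.37/hr (tandem ⇒ throughput preserved).
W₁ = 1/(μ₁−λ) = 1/(26.8−16.37) = 0.09588 hr
W₂ = 1/(μ₂−λ) = 1/(26.92−16.37) = 0.09479 hr
W_total = W₁ + W₂ = 0.09588 + 0.09479 = 0.19066 hr

Final: 0.19066 hr


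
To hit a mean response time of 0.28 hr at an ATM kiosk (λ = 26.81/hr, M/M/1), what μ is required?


W = 1/(μ−λ) ⇒ μ − λ = 1/W = 1/0.28 = 3.5714
μ = λ + 1/W = 26.81 + 3.5714 = 30.3814 per hr

Final: 30.3814 /hr


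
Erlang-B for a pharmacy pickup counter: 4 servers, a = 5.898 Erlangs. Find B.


B(c,a) = (a^c/c!) / Σ_{k=0}^{c} a^k/k!
a^4/4! = 50.420579
Σ terms (k=0..4): 1.00000 + 5.89800 + 17.39320 + 34.19504 + 50.42058 = 108.906816
B = 50.420579/108.906816 = 0.462970

Final: 0.462970


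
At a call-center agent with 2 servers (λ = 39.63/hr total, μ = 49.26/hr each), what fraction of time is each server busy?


ρ = λ/(cμ) = 39.63/(2·49.26) = 39.63/98.52 = 0.4023

Final: 0.4023


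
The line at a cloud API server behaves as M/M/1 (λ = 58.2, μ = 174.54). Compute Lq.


ρ = 58.2/174.54 = 0.3334
Lq = ρ²/(1−ρ) = 0.1112/0.6666 = 0.1668

Final: 0.1668


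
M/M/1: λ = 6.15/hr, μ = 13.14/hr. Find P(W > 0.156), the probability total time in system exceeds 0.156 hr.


W ~ Exponential(μ−λ) for M/M/1.
μ − λ = 13.14 − 6.15 = 6.9900
P(W > t) = e^{−(μ−λ)t} = e^{−1.0904} = 0.336069

Final: 0.336069


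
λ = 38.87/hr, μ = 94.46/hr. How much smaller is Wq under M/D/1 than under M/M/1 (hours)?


ρ = 38.87/94.46 = 0.4115
Wq(M/M/1) = ρ/(μ−λ) = 0.4115/55.59 = 0.007402 hr
Wq(M/D/1) = ρ/(2(μ−λ)) = 0.003701 hr
Savings = 0.007402 − 0.003701 = 0.003701 hr

Final: 0.003701 hr


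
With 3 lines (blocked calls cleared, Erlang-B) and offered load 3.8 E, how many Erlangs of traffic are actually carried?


B(3,3.8) = 0.432090 (Erlang-B)
Carried load = a(1 − B) = 3.8·(1 − 0.432090) = 3.8·0.567910 = 2.1581 E

Final: 2.1581 Erlangs


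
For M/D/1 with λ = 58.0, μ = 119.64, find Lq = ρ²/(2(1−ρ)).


ρ = 58.0/119.64 = 0.4848
M/D/1: Lq = ρ²/(2(1−ρ)) = 0.2350/(2·0.5152) = 0.22808

Final: 0.22808


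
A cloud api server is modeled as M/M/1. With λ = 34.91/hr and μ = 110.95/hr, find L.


ρ = λ/μ = 34.91/110.95 = 0.3146
L = ρ/(1−ρ) = 0.3146/(1 − 0.3146) = 0.3146/0.6854 = 0.4591

Final: 0.4591


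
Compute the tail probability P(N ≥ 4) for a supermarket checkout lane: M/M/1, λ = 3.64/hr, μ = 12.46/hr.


ρ = 3.64/12.46 = 0.2921
P(N ≥ n) = ρ^n = 0.2921^4 = 0.007283

Final: 0.007283


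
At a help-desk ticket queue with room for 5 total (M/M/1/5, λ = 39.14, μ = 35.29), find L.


ρ = 39.14/35.29 = 1.1091
L = ρ[1 − (K+1)ρ^K + Kρ^(K+1)] / [(1−ρ)(1−ρ^(K+1))]
Numerator: 1.1091·(1 − 6·1.678208 + 5·1.861294) = 0.263101
Denominator: (-0.1091)·(-0.861294) = 0.093964
L = 0.263101/0.093964 = 2.8000

Final: 2.8000


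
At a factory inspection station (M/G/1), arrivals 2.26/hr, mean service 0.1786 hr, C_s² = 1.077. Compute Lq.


ρ = λ·E[S] = 2.26·0.1786 = 0.4036
Lq = ρ²(1+C_s²)/(2(1−ρ)) = 0.1629·(1+1.077)/(2·0.5964)
= 0.1629·2.0770/1.1927 = 0.28371

Final: 0.28371


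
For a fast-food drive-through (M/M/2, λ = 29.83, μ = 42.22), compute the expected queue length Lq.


a = λ/μ = 0.7065; ρ = a/2 = 0.3533
P₀ = 0.477903
Lq = P₀·a^c·ρ / (c!·(1−ρ)²) = 0.477903·0.49919·0.3533/(2·0.41826)
= 0.10075

Final: 0.10075


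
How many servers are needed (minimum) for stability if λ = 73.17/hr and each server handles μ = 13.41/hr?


Stability requires cμ > λ ⇔ c > λ/μ.
λ/μ = 73.17/13.41 = 5.4564
Minimum integer c = ⌊5.4564⌋ + 1 = 6
Check: 6·13.41 = 80.46 > 73.17, while 5·13.41 = 67.05 ≤ 73.17

Final: 6 servers


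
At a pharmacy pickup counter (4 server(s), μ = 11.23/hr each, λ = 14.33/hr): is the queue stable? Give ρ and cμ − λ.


Total capacity cμ = 4·11.23 = 44.92/hr
ρ = λ/(cμ) = 14.33/44.92 = 0.3190
Stable ⇔ ρ < 1: YES
Spare capacity = cμ − λ = 44.92 − 14.33 = 30.59/hr

Final: ρ = 0.3190; stable; margin = 30.59/hr


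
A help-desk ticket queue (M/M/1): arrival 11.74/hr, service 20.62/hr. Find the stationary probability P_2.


ρ = 11.74/20.62 = 0.5694
P_n = (1−ρ)·ρ^n = (1 − 0.5694)·0.5694^2 = 0.4306·0.324160 = 0.139599

Final: 0.139599


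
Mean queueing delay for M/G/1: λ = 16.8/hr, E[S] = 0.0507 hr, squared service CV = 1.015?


ρ = λ·E[S] = 16.8·0.0507 = 0.8518
E[S²] = E[S]²(1+C_s²) = 0.0507²·(1+1.015) = 0.005180
Wq = λ·E[S²]/(2(1−ρ)) = 16.8·0.005180/(2·0.1482) = 0.29350 hr

Final: 0.29350 hr


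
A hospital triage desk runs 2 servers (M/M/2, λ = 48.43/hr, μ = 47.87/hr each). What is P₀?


a = λ/μ = 48.43/47.87 = 1.0117; ρ = a/c = 0.5058
Σ_{k=0}^{1} a^k/k! (terms k=0..1) = 1.00000 + 1.01170 = 2.01170
Tail: a^2/(2!(1−ρ)) = 1.02353/(2·0.4942) = 1.03565
P₀ = 1/(2.01170 + 1.03565) = 1/3.04735 = 0.328154

Final: 0.328154


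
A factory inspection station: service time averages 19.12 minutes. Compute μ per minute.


μ = 1/(service time) in consistent units.
1 minute = 1 min, so μ = 1/19.12 = 0.05230 per minute

Final: 0.05230 /min


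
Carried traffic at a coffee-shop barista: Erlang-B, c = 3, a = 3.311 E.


B(3,3.311) = 0.381872 (Erlang-B)
Carried load = a(1 − B) = 3.311·(1 − 0.381872) = 3.311·0.618128 = 2.0466 E

Final: 2.0466 Erlangs


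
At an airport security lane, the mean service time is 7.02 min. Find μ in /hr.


μ = 1/(service time) in consistent units.
1 hour = 60 min, so μ = 60/7.02 = 8.5470 per hour

Final: 8.5470 /hr


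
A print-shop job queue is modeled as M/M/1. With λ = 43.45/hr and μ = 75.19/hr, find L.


ρ = λ/μ = 43.45/75.19 = 0.5779
L = ρ/(1−ρ) = 0.5779/(1 − 0.5779) = 0.5779/0.4221 = 1.3689

Final: 1.3689


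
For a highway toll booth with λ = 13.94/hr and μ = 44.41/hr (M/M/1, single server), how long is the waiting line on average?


ρ = 13.94/44.41 = 0.3139
Lq = ρ²/(1−ρ) = 0.09853/0.6861 = 0.1436

Final: 0.1436


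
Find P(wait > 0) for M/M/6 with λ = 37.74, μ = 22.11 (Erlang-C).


a = λ/μ = 1.7069; ρ = a/6 = 0.2845
P₀ = 0.181322 (from M/M/c formula)
C(c,a) = [a^c/(c!(1−ρ))]·P₀ = [24.73312/(720·0.7155)]·0.181322
= 0.04801·0.181322 = 0.008705

Final: 0.008705


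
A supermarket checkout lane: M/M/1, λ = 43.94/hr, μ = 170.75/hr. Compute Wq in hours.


ρ = 43.94/170.75 = 0.2573
Wq = ρ/(μ−λ) = 0.2573/(170.75 − 43.94) = 0.2573/126.81 = 0.002029 hr

Final: 0.002029 hr


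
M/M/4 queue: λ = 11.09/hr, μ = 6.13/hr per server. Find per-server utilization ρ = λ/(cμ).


ρ = λ/(cμ) = 11.09/(4·6.13) = 11.09/24.52 = 0.4523

Final: 0.4523


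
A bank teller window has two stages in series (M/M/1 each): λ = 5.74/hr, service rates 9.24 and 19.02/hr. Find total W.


Each node sees arrival rate λ = 5.74/hr (tandem ⇒ throughput preserved).
W₁ = 1/(μ₁−λ) = 1/(9.24−5.74) = 0.28571 hr
W₂ = 1/(μ₂−λ) = 1/(19.02−5.74) = 0.07530 hr
W_total = W₁ + W₂ = 0.28571 + 0.07530 = 0.36102 hr

Final: 0.36102 hr


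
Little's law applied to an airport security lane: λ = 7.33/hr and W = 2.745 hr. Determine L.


L = λW = 7.33·2.745 = 20.1209

Final: 20.1209


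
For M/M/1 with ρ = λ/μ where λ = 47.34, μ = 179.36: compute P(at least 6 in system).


ρ = 47.34/179.36 = 0.2639
P(N ≥ n) = ρ^n = 0.2639^6 = 0.0003381

Final: 0.0003381


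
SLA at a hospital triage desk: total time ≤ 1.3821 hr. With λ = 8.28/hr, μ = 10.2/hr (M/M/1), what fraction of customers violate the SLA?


W ~ Exponential(μ−λ) for M/M/1.
μ − λ = 10.2 − 8.28 = 1.9200
P(W > t) = e^{−(μ−λ)t} = e^{−2.6536} = 0.070395

Final: 0.070395


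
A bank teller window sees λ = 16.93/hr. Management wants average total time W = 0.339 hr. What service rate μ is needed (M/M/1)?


W = 1/(μ−λ) ⇒ μ − λ = 1/W = 1/0.339 = 2.9499
μ = λ + 1/W = 16.93 + 2.9499 = 19.8799 per hr

Final: 19.8799 /hr


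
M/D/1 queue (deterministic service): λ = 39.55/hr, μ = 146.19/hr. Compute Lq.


ρ = 39.55/146.19 = 0.2705
M/D/1: Lq = ρ²/(2(1−ρ)) = 0.07319/(2·0.7295) = 0.05017

Final: 0.05017


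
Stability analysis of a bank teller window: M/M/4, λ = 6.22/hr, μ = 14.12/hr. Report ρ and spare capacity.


Total capacity cμ = 4·14.12 = 56.48/hr
ρ = λ/(cμ) = 6.22/56.48 = 0.1101
Stable ⇔ ρ < 1: YES
Spare capacity = cμ − λ = 56.48 − 6.22 = 50.26/hr

Final: ρ = 0.1101; stable; margin = 50.26/hr


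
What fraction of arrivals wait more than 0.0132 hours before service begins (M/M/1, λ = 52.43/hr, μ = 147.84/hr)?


ρ = 52.43/147.84 = 0.3546
P(Wq > t) = ρ·e^{−(μ−λ)t} = 0.3546·e^{−1.2594}
= 0.3546·0.283821 = 0.100654

Final: 0.100654


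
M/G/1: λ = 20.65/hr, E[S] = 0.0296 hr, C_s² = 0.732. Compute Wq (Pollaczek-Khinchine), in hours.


ρ = λ·E[S] = 20.65·0.0296 = 0.6112
E[S²] = E[S]²(1+C_s²) = 0.0296²·(1+0.732) = 0.001518
Wq = λ·E[S²]/(2(1−ρ)) = 20.65·0.001518/(2·0.3888) = 0.04030 hr

Final: 0.04030 hr


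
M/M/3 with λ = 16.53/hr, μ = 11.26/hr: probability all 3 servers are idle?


a = λ/μ = 16.53/11.26 = 1.4680; ρ = a/c = 0.4893
Σ_{k=0}^{2} a^k/k! (terms k=0..2) = 1.00000 + 1.46803 + 1.07755 = 3.54558
Tail: a^3/(3!(1−ρ)) = 3.16376/(6·0.5107) = 1.03258
P₀ = 1/(3.54558 + 1.03258) = 1/4.57816 = 0.218428

Final: 0.218428


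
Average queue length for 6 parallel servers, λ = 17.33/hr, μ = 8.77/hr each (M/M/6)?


a = λ/μ = 1.9761; ρ = a/6 = 0.3293
P₀ = 0.138425
Lq = P₀·a^c·ρ / (c!·(1−ρ)²) = 0.138425·59.53794·0.3293/(720·0.44978)
= 0.008381

Final: 0.008381


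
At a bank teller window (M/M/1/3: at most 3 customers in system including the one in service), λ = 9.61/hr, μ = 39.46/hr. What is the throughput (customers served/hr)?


ρ = 0.2435; P_K = (1−ρ)ρ^3/(1−ρ^4) = 0.010965
λ_eff = λ(1 − P_K) = 9.61·(1 − 0.010965) = 9.61·0.989035 = 9.5046 /hr

Final: 9.5046 /hr


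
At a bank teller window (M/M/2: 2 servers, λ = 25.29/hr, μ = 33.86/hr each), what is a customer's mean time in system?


a = 0.7469; ρ = 0.3734; P₀ = 0.456188
Lq = P₀·a^c·ρ/(c!(1−ρ)²) = 0.12105
Wq = Lq/λ = 0.12105/25.29 = 0.004786 hr
W = Wq + 1/μ = 0.004786 + 0.02953 = 0.03432 hr

Final: 0.03432 hr


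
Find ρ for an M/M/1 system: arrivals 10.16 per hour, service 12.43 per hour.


ρ = λ/μ = 10.16/12.43 = 0.8174

Final: 0.8174


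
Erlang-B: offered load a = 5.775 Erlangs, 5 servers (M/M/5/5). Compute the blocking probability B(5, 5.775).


B(c,a) = (a^c/c!) / Σ_{k=0}^{c} a^k/k!
a^5/5! = 53.527714
Σ terms (k=0..5): 1.00000 + 5.77500 + 16.67531 + 32.09998 + 46.34434 + 53.52771 = 155.422344
B = 53.527714/155.422344 = 0.344402

Final: 0.344402


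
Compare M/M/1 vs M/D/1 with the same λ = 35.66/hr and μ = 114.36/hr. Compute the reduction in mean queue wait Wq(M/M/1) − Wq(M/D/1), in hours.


ρ = 35.66/114.36 = 0.3118
Wq(M/M/1) = ρ/(μ−λ) = 0.3118/78.70 = 0.003962 hr
Wq(M/D/1) = ρ/(2(μ−λ)) = 0.001981 hr
Savings = 0.003962 − 0.001981 = 0.001981 hr

Final: 0.001981 hr


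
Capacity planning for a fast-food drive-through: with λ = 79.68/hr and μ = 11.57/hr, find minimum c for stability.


Stability requires cμ > λ ⇔ c > λ/μ.
λ/μ = 79.68/11.57 = 6.8868
Minimum integer c = ⌊6.8868⌋ + 1 = 7
Check: 7·11.57 = 80.99 > 79.68, while 6·11.57 = 69.42 ≤ 79.68

Final: 7 servers


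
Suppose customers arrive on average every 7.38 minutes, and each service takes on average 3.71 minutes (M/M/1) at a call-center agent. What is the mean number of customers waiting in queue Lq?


λ = 60/7.38 = 8.1301 /hr
μ = 60/3.71 = 16.1725 /hr
ρ = λ/μ = 8.1301/16.1725 = 0.5027
Lq = ρ²/(1−ρ) = 0.2527/0.4973 = 0.5082

Final: 0.5082


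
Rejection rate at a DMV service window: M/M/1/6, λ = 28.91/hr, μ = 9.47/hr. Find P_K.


ρ = λ/μ = 28.91/9.47 = 3.0528
P_K = (1−ρ)ρ^K/(1−ρ^(K+1)) = (-2.0528·809.447481)/(1 − 2471.079903)
= -1661.632422/-2470.079903 = 0.672704

Final: 0.672704


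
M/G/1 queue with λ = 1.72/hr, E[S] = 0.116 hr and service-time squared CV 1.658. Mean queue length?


ρ = λ·E[S] = 1.72·0.116 = 0.1995
Lq = ρ²(1+C_s²)/(2(1−ρ)) = 0.03981·(1+1.658)/(2·0.8005)
= 0.03981·2.6580/1.6010 = 0.06609

Final: 0.06609


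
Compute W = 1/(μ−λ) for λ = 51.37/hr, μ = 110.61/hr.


W = 1/(μ−λ) = 1/(110.61 − 51.37) = 1/59.24 = 0.01688 hr

Final: 0.01688 hr


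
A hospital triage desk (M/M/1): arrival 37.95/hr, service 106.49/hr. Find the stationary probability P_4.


ρ = 37.95/106.49 = 0.3564
P_n = (1−ρ)·ρ^n = (1 − 0.3564)·0.3564^4 = 0.6436·0.016129 = 0.010381

Final: 0.010381


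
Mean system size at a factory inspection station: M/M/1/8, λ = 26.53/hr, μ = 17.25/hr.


ρ = 26.53/17.25 = 1.5380
L = ρ[1 − (K+1)ρ^K + Kρ^(K+1)] / [(1−ρ)(1−ρ^(K+1))]
Numerator: 1.5380·(1 − 9·31.302945 + 8·48.143023) = 160.591355
Denominator: (-0.5380)·(-47.143023) = 25.361580
L = 160.591355/25.361580 = 6.3321

Final: 6.3321


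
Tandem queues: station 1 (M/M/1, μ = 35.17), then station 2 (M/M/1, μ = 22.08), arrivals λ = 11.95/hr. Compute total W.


Each node sees arrival rate λ = 11.95/hr (tandem ⇒ throughput preserved).
W₁ = 1/(μ₁−λ) = 1/(35.17−11.95) = 0.04307 hr
W₂ = 1/(μ₂−λ) = 1/(22.08−11.95) = 0.09872 hr
W_total = W₁ + W₂ = 0.04307 + 0.09872 = 0.14178 hr

Final: 0.14178 hr
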